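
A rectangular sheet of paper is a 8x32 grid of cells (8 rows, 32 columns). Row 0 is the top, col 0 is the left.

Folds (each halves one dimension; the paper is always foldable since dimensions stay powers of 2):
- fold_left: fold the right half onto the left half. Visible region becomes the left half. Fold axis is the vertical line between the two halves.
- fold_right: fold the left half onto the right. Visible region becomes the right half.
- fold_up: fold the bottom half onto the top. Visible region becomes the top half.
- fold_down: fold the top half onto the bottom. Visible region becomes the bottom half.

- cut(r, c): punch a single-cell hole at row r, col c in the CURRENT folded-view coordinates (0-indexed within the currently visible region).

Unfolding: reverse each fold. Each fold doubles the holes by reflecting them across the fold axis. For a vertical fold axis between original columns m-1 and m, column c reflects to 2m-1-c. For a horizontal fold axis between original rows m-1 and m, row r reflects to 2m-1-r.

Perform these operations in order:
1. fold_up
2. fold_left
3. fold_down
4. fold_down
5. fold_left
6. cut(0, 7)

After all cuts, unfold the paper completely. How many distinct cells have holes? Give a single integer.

Answer: 32

Derivation:
Op 1 fold_up: fold axis h@4; visible region now rows[0,4) x cols[0,32) = 4x32
Op 2 fold_left: fold axis v@16; visible region now rows[0,4) x cols[0,16) = 4x16
Op 3 fold_down: fold axis h@2; visible region now rows[2,4) x cols[0,16) = 2x16
Op 4 fold_down: fold axis h@3; visible region now rows[3,4) x cols[0,16) = 1x16
Op 5 fold_left: fold axis v@8; visible region now rows[3,4) x cols[0,8) = 1x8
Op 6 cut(0, 7): punch at orig (3,7); cuts so far [(3, 7)]; region rows[3,4) x cols[0,8) = 1x8
Unfold 1 (reflect across v@8): 2 holes -> [(3, 7), (3, 8)]
Unfold 2 (reflect across h@3): 4 holes -> [(2, 7), (2, 8), (3, 7), (3, 8)]
Unfold 3 (reflect across h@2): 8 holes -> [(0, 7), (0, 8), (1, 7), (1, 8), (2, 7), (2, 8), (3, 7), (3, 8)]
Unfold 4 (reflect across v@16): 16 holes -> [(0, 7), (0, 8), (0, 23), (0, 24), (1, 7), (1, 8), (1, 23), (1, 24), (2, 7), (2, 8), (2, 23), (2, 24), (3, 7), (3, 8), (3, 23), (3, 24)]
Unfold 5 (reflect across h@4): 32 holes -> [(0, 7), (0, 8), (0, 23), (0, 24), (1, 7), (1, 8), (1, 23), (1, 24), (2, 7), (2, 8), (2, 23), (2, 24), (3, 7), (3, 8), (3, 23), (3, 24), (4, 7), (4, 8), (4, 23), (4, 24), (5, 7), (5, 8), (5, 23), (5, 24), (6, 7), (6, 8), (6, 23), (6, 24), (7, 7), (7, 8), (7, 23), (7, 24)]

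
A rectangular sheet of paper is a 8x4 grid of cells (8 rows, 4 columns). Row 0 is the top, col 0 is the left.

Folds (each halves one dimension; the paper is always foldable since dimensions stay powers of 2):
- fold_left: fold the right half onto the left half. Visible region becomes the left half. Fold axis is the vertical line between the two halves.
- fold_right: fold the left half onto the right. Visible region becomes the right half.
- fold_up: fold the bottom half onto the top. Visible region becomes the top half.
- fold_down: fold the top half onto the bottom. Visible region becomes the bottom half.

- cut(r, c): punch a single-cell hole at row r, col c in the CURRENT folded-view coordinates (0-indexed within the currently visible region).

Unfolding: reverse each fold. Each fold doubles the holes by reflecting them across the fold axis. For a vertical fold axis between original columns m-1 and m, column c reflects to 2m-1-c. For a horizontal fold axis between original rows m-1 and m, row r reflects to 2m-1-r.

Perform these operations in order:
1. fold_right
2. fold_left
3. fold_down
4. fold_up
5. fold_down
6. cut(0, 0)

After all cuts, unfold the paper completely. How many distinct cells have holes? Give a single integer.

Op 1 fold_right: fold axis v@2; visible region now rows[0,8) x cols[2,4) = 8x2
Op 2 fold_left: fold axis v@3; visible region now rows[0,8) x cols[2,3) = 8x1
Op 3 fold_down: fold axis h@4; visible region now rows[4,8) x cols[2,3) = 4x1
Op 4 fold_up: fold axis h@6; visible region now rows[4,6) x cols[2,3) = 2x1
Op 5 fold_down: fold axis h@5; visible region now rows[5,6) x cols[2,3) = 1x1
Op 6 cut(0, 0): punch at orig (5,2); cuts so far [(5, 2)]; region rows[5,6) x cols[2,3) = 1x1
Unfold 1 (reflect across h@5): 2 holes -> [(4, 2), (5, 2)]
Unfold 2 (reflect across h@6): 4 holes -> [(4, 2), (5, 2), (6, 2), (7, 2)]
Unfold 3 (reflect across h@4): 8 holes -> [(0, 2), (1, 2), (2, 2), (3, 2), (4, 2), (5, 2), (6, 2), (7, 2)]
Unfold 4 (reflect across v@3): 16 holes -> [(0, 2), (0, 3), (1, 2), (1, 3), (2, 2), (2, 3), (3, 2), (3, 3), (4, 2), (4, 3), (5, 2), (5, 3), (6, 2), (6, 3), (7, 2), (7, 3)]
Unfold 5 (reflect across v@2): 32 holes -> [(0, 0), (0, 1), (0, 2), (0, 3), (1, 0), (1, 1), (1, 2), (1, 3), (2, 0), (2, 1), (2, 2), (2, 3), (3, 0), (3, 1), (3, 2), (3, 3), (4, 0), (4, 1), (4, 2), (4, 3), (5, 0), (5, 1), (5, 2), (5, 3), (6, 0), (6, 1), (6, 2), (6, 3), (7, 0), (7, 1), (7, 2), (7, 3)]

Answer: 32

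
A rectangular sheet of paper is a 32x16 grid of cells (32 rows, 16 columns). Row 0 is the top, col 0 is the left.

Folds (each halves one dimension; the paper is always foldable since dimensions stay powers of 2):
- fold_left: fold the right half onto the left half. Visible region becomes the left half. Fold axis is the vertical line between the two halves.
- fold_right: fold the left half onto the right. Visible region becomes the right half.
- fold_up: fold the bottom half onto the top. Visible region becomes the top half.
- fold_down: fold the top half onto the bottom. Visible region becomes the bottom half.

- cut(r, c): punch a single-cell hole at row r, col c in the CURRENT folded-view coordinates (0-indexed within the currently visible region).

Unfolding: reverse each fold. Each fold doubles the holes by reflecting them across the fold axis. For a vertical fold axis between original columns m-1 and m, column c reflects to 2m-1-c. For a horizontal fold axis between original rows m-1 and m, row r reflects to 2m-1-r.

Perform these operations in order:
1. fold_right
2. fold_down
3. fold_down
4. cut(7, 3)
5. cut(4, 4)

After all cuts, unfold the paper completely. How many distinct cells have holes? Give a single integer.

Answer: 16

Derivation:
Op 1 fold_right: fold axis v@8; visible region now rows[0,32) x cols[8,16) = 32x8
Op 2 fold_down: fold axis h@16; visible region now rows[16,32) x cols[8,16) = 16x8
Op 3 fold_down: fold axis h@24; visible region now rows[24,32) x cols[8,16) = 8x8
Op 4 cut(7, 3): punch at orig (31,11); cuts so far [(31, 11)]; region rows[24,32) x cols[8,16) = 8x8
Op 5 cut(4, 4): punch at orig (28,12); cuts so far [(28, 12), (31, 11)]; region rows[24,32) x cols[8,16) = 8x8
Unfold 1 (reflect across h@24): 4 holes -> [(16, 11), (19, 12), (28, 12), (31, 11)]
Unfold 2 (reflect across h@16): 8 holes -> [(0, 11), (3, 12), (12, 12), (15, 11), (16, 11), (19, 12), (28, 12), (31, 11)]
Unfold 3 (reflect across v@8): 16 holes -> [(0, 4), (0, 11), (3, 3), (3, 12), (12, 3), (12, 12), (15, 4), (15, 11), (16, 4), (16, 11), (19, 3), (19, 12), (28, 3), (28, 12), (31, 4), (31, 11)]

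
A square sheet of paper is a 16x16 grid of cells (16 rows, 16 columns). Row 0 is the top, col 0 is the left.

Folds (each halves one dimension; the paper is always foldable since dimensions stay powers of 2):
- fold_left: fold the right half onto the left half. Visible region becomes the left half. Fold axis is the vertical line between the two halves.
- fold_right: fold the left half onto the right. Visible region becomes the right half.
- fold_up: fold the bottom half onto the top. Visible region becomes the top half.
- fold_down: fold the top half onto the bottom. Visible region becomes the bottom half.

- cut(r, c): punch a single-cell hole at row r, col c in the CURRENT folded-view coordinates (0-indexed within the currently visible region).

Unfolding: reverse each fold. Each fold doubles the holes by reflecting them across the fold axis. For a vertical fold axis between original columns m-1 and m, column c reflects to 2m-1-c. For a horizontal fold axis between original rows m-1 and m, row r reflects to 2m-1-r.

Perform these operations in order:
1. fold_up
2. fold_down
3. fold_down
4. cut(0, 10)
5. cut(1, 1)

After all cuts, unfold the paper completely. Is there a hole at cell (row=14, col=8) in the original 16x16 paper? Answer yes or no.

Answer: no

Derivation:
Op 1 fold_up: fold axis h@8; visible region now rows[0,8) x cols[0,16) = 8x16
Op 2 fold_down: fold axis h@4; visible region now rows[4,8) x cols[0,16) = 4x16
Op 3 fold_down: fold axis h@6; visible region now rows[6,8) x cols[0,16) = 2x16
Op 4 cut(0, 10): punch at orig (6,10); cuts so far [(6, 10)]; region rows[6,8) x cols[0,16) = 2x16
Op 5 cut(1, 1): punch at orig (7,1); cuts so far [(6, 10), (7, 1)]; region rows[6,8) x cols[0,16) = 2x16
Unfold 1 (reflect across h@6): 4 holes -> [(4, 1), (5, 10), (6, 10), (7, 1)]
Unfold 2 (reflect across h@4): 8 holes -> [(0, 1), (1, 10), (2, 10), (3, 1), (4, 1), (5, 10), (6, 10), (7, 1)]
Unfold 3 (reflect across h@8): 16 holes -> [(0, 1), (1, 10), (2, 10), (3, 1), (4, 1), (5, 10), (6, 10), (7, 1), (8, 1), (9, 10), (10, 10), (11, 1), (12, 1), (13, 10), (14, 10), (15, 1)]
Holes: [(0, 1), (1, 10), (2, 10), (3, 1), (4, 1), (5, 10), (6, 10), (7, 1), (8, 1), (9, 10), (10, 10), (11, 1), (12, 1), (13, 10), (14, 10), (15, 1)]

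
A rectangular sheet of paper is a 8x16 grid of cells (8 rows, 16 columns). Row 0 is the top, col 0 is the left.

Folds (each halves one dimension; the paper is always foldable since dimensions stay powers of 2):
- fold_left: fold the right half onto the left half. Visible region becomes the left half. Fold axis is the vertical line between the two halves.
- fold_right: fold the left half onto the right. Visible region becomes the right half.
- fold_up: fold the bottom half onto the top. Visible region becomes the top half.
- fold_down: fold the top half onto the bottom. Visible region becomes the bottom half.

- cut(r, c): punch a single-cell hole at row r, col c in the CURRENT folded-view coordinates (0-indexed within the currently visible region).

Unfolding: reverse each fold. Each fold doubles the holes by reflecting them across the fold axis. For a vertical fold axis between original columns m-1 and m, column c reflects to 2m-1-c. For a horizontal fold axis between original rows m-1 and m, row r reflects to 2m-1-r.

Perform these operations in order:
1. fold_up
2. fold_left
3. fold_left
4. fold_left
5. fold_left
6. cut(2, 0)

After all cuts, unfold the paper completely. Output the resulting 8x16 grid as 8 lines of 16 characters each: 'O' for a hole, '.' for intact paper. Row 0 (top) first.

Op 1 fold_up: fold axis h@4; visible region now rows[0,4) x cols[0,16) = 4x16
Op 2 fold_left: fold axis v@8; visible region now rows[0,4) x cols[0,8) = 4x8
Op 3 fold_left: fold axis v@4; visible region now rows[0,4) x cols[0,4) = 4x4
Op 4 fold_left: fold axis v@2; visible region now rows[0,4) x cols[0,2) = 4x2
Op 5 fold_left: fold axis v@1; visible region now rows[0,4) x cols[0,1) = 4x1
Op 6 cut(2, 0): punch at orig (2,0); cuts so far [(2, 0)]; region rows[0,4) x cols[0,1) = 4x1
Unfold 1 (reflect across v@1): 2 holes -> [(2, 0), (2, 1)]
Unfold 2 (reflect across v@2): 4 holes -> [(2, 0), (2, 1), (2, 2), (2, 3)]
Unfold 3 (reflect across v@4): 8 holes -> [(2, 0), (2, 1), (2, 2), (2, 3), (2, 4), (2, 5), (2, 6), (2, 7)]
Unfold 4 (reflect across v@8): 16 holes -> [(2, 0), (2, 1), (2, 2), (2, 3), (2, 4), (2, 5), (2, 6), (2, 7), (2, 8), (2, 9), (2, 10), (2, 11), (2, 12), (2, 13), (2, 14), (2, 15)]
Unfold 5 (reflect across h@4): 32 holes -> [(2, 0), (2, 1), (2, 2), (2, 3), (2, 4), (2, 5), (2, 6), (2, 7), (2, 8), (2, 9), (2, 10), (2, 11), (2, 12), (2, 13), (2, 14), (2, 15), (5, 0), (5, 1), (5, 2), (5, 3), (5, 4), (5, 5), (5, 6), (5, 7), (5, 8), (5, 9), (5, 10), (5, 11), (5, 12), (5, 13), (5, 14), (5, 15)]

Answer: ................
................
OOOOOOOOOOOOOOOO
................
................
OOOOOOOOOOOOOOOO
................
................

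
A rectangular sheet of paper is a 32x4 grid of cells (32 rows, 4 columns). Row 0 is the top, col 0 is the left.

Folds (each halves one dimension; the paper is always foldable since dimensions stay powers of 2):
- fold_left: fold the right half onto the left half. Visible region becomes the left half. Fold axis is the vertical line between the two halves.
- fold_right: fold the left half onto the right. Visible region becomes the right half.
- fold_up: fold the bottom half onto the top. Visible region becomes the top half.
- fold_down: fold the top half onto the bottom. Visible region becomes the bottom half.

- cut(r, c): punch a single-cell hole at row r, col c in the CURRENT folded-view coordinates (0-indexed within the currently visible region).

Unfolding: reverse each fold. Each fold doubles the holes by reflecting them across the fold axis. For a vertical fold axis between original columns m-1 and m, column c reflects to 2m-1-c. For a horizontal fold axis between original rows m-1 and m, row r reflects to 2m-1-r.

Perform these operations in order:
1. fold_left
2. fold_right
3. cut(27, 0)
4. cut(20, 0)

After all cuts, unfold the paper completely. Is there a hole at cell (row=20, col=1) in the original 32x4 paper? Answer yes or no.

Answer: yes

Derivation:
Op 1 fold_left: fold axis v@2; visible region now rows[0,32) x cols[0,2) = 32x2
Op 2 fold_right: fold axis v@1; visible region now rows[0,32) x cols[1,2) = 32x1
Op 3 cut(27, 0): punch at orig (27,1); cuts so far [(27, 1)]; region rows[0,32) x cols[1,2) = 32x1
Op 4 cut(20, 0): punch at orig (20,1); cuts so far [(20, 1), (27, 1)]; region rows[0,32) x cols[1,2) = 32x1
Unfold 1 (reflect across v@1): 4 holes -> [(20, 0), (20, 1), (27, 0), (27, 1)]
Unfold 2 (reflect across v@2): 8 holes -> [(20, 0), (20, 1), (20, 2), (20, 3), (27, 0), (27, 1), (27, 2), (27, 3)]
Holes: [(20, 0), (20, 1), (20, 2), (20, 3), (27, 0), (27, 1), (27, 2), (27, 3)]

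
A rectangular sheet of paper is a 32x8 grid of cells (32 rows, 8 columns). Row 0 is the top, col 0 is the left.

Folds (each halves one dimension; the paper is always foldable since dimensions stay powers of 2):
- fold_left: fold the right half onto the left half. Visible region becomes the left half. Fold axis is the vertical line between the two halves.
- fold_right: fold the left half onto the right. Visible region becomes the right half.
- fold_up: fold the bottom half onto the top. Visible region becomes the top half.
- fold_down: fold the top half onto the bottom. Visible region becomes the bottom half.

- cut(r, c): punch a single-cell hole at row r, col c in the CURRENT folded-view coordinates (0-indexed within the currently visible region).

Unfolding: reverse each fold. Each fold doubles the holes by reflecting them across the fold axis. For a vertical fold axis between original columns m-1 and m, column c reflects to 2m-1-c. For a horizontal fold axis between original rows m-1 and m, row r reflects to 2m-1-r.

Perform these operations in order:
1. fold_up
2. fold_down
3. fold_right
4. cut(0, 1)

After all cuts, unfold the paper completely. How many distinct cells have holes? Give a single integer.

Op 1 fold_up: fold axis h@16; visible region now rows[0,16) x cols[0,8) = 16x8
Op 2 fold_down: fold axis h@8; visible region now rows[8,16) x cols[0,8) = 8x8
Op 3 fold_right: fold axis v@4; visible region now rows[8,16) x cols[4,8) = 8x4
Op 4 cut(0, 1): punch at orig (8,5); cuts so far [(8, 5)]; region rows[8,16) x cols[4,8) = 8x4
Unfold 1 (reflect across v@4): 2 holes -> [(8, 2), (8, 5)]
Unfold 2 (reflect across h@8): 4 holes -> [(7, 2), (7, 5), (8, 2), (8, 5)]
Unfold 3 (reflect across h@16): 8 holes -> [(7, 2), (7, 5), (8, 2), (8, 5), (23, 2), (23, 5), (24, 2), (24, 5)]

Answer: 8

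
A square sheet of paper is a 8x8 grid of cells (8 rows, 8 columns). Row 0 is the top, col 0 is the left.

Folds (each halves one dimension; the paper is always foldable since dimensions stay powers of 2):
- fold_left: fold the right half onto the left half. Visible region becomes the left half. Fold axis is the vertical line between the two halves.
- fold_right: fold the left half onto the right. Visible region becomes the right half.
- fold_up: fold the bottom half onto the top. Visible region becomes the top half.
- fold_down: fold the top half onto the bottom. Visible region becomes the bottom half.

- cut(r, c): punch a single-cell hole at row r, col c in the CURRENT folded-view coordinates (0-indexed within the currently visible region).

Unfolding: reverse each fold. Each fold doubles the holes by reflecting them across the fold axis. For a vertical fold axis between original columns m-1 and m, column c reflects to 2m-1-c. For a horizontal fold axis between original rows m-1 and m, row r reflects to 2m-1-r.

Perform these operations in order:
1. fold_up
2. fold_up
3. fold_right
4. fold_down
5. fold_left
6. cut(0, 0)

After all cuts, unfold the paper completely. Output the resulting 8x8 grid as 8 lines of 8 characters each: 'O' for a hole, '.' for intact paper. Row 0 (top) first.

Answer: O..OO..O
O..OO..O
O..OO..O
O..OO..O
O..OO..O
O..OO..O
O..OO..O
O..OO..O

Derivation:
Op 1 fold_up: fold axis h@4; visible region now rows[0,4) x cols[0,8) = 4x8
Op 2 fold_up: fold axis h@2; visible region now rows[0,2) x cols[0,8) = 2x8
Op 3 fold_right: fold axis v@4; visible region now rows[0,2) x cols[4,8) = 2x4
Op 4 fold_down: fold axis h@1; visible region now rows[1,2) x cols[4,8) = 1x4
Op 5 fold_left: fold axis v@6; visible region now rows[1,2) x cols[4,6) = 1x2
Op 6 cut(0, 0): punch at orig (1,4); cuts so far [(1, 4)]; region rows[1,2) x cols[4,6) = 1x2
Unfold 1 (reflect across v@6): 2 holes -> [(1, 4), (1, 7)]
Unfold 2 (reflect across h@1): 4 holes -> [(0, 4), (0, 7), (1, 4), (1, 7)]
Unfold 3 (reflect across v@4): 8 holes -> [(0, 0), (0, 3), (0, 4), (0, 7), (1, 0), (1, 3), (1, 4), (1, 7)]
Unfold 4 (reflect across h@2): 16 holes -> [(0, 0), (0, 3), (0, 4), (0, 7), (1, 0), (1, 3), (1, 4), (1, 7), (2, 0), (2, 3), (2, 4), (2, 7), (3, 0), (3, 3), (3, 4), (3, 7)]
Unfold 5 (reflect across h@4): 32 holes -> [(0, 0), (0, 3), (0, 4), (0, 7), (1, 0), (1, 3), (1, 4), (1, 7), (2, 0), (2, 3), (2, 4), (2, 7), (3, 0), (3, 3), (3, 4), (3, 7), (4, 0), (4, 3), (4, 4), (4, 7), (5, 0), (5, 3), (5, 4), (5, 7), (6, 0), (6, 3), (6, 4), (6, 7), (7, 0), (7, 3), (7, 4), (7, 7)]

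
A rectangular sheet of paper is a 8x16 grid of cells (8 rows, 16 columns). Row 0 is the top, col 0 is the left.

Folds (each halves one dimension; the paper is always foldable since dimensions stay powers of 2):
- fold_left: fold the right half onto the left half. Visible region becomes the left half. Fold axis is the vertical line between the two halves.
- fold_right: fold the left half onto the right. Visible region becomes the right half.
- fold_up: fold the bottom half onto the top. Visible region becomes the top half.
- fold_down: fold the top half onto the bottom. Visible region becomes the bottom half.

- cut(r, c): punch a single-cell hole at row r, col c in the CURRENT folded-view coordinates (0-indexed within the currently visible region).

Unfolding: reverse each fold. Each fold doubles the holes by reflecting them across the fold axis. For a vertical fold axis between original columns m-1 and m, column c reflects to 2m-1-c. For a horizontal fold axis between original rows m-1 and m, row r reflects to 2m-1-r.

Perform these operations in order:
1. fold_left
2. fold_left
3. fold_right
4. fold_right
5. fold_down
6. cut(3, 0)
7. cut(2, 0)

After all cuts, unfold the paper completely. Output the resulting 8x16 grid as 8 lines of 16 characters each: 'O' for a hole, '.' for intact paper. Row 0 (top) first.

Answer: OOOOOOOOOOOOOOOO
OOOOOOOOOOOOOOOO
................
................
................
................
OOOOOOOOOOOOOOOO
OOOOOOOOOOOOOOOO

Derivation:
Op 1 fold_left: fold axis v@8; visible region now rows[0,8) x cols[0,8) = 8x8
Op 2 fold_left: fold axis v@4; visible region now rows[0,8) x cols[0,4) = 8x4
Op 3 fold_right: fold axis v@2; visible region now rows[0,8) x cols[2,4) = 8x2
Op 4 fold_right: fold axis v@3; visible region now rows[0,8) x cols[3,4) = 8x1
Op 5 fold_down: fold axis h@4; visible region now rows[4,8) x cols[3,4) = 4x1
Op 6 cut(3, 0): punch at orig (7,3); cuts so far [(7, 3)]; region rows[4,8) x cols[3,4) = 4x1
Op 7 cut(2, 0): punch at orig (6,3); cuts so far [(6, 3), (7, 3)]; region rows[4,8) x cols[3,4) = 4x1
Unfold 1 (reflect across h@4): 4 holes -> [(0, 3), (1, 3), (6, 3), (7, 3)]
Unfold 2 (reflect across v@3): 8 holes -> [(0, 2), (0, 3), (1, 2), (1, 3), (6, 2), (6, 3), (7, 2), (7, 3)]
Unfold 3 (reflect across v@2): 16 holes -> [(0, 0), (0, 1), (0, 2), (0, 3), (1, 0), (1, 1), (1, 2), (1, 3), (6, 0), (6, 1), (6, 2), (6, 3), (7, 0), (7, 1), (7, 2), (7, 3)]
Unfold 4 (reflect across v@4): 32 holes -> [(0, 0), (0, 1), (0, 2), (0, 3), (0, 4), (0, 5), (0, 6), (0, 7), (1, 0), (1, 1), (1, 2), (1, 3), (1, 4), (1, 5), (1, 6), (1, 7), (6, 0), (6, 1), (6, 2), (6, 3), (6, 4), (6, 5), (6, 6), (6, 7), (7, 0), (7, 1), (7, 2), (7, 3), (7, 4), (7, 5), (7, 6), (7, 7)]
Unfold 5 (reflect across v@8): 64 holes -> [(0, 0), (0, 1), (0, 2), (0, 3), (0, 4), (0, 5), (0, 6), (0, 7), (0, 8), (0, 9), (0, 10), (0, 11), (0, 12), (0, 13), (0, 14), (0, 15), (1, 0), (1, 1), (1, 2), (1, 3), (1, 4), (1, 5), (1, 6), (1, 7), (1, 8), (1, 9), (1, 10), (1, 11), (1, 12), (1, 13), (1, 14), (1, 15), (6, 0), (6, 1), (6, 2), (6, 3), (6, 4), (6, 5), (6, 6), (6, 7), (6, 8), (6, 9), (6, 10), (6, 11), (6, 12), (6, 13), (6, 14), (6, 15), (7, 0), (7, 1), (7, 2), (7, 3), (7, 4), (7, 5), (7, 6), (7, 7), (7, 8), (7, 9), (7, 10), (7, 11), (7, 12), (7, 13), (7, 14), (7, 15)]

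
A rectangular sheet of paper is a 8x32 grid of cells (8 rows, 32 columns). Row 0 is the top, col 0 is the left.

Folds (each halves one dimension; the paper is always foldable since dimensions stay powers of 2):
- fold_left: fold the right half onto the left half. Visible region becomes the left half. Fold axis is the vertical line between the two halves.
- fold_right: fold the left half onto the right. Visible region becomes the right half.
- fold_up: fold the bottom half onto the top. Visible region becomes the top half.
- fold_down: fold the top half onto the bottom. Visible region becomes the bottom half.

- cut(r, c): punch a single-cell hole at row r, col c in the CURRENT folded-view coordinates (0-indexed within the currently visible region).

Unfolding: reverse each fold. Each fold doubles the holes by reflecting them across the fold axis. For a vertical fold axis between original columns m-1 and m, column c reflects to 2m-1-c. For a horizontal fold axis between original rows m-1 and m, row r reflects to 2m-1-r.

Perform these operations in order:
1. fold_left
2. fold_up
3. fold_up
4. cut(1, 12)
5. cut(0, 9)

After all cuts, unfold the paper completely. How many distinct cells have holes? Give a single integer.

Answer: 16

Derivation:
Op 1 fold_left: fold axis v@16; visible region now rows[0,8) x cols[0,16) = 8x16
Op 2 fold_up: fold axis h@4; visible region now rows[0,4) x cols[0,16) = 4x16
Op 3 fold_up: fold axis h@2; visible region now rows[0,2) x cols[0,16) = 2x16
Op 4 cut(1, 12): punch at orig (1,12); cuts so far [(1, 12)]; region rows[0,2) x cols[0,16) = 2x16
Op 5 cut(0, 9): punch at orig (0,9); cuts so far [(0, 9), (1, 12)]; region rows[0,2) x cols[0,16) = 2x16
Unfold 1 (reflect across h@2): 4 holes -> [(0, 9), (1, 12), (2, 12), (3, 9)]
Unfold 2 (reflect across h@4): 8 holes -> [(0, 9), (1, 12), (2, 12), (3, 9), (4, 9), (5, 12), (6, 12), (7, 9)]
Unfold 3 (reflect across v@16): 16 holes -> [(0, 9), (0, 22), (1, 12), (1, 19), (2, 12), (2, 19), (3, 9), (3, 22), (4, 9), (4, 22), (5, 12), (5, 19), (6, 12), (6, 19), (7, 9), (7, 22)]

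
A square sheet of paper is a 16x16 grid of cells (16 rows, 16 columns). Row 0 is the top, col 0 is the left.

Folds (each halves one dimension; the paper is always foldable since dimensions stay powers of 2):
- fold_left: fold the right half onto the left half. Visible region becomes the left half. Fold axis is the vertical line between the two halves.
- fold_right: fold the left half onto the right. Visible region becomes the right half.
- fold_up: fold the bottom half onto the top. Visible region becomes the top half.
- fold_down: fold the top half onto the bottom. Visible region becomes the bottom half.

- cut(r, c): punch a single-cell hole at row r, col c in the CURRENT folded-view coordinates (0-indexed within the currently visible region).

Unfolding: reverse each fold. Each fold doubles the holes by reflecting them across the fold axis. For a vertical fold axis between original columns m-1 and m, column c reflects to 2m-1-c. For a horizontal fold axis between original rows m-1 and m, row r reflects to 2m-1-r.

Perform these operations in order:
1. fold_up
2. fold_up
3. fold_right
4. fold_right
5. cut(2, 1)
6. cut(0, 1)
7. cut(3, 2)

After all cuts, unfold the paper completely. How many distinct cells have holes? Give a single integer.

Answer: 48

Derivation:
Op 1 fold_up: fold axis h@8; visible region now rows[0,8) x cols[0,16) = 8x16
Op 2 fold_up: fold axis h@4; visible region now rows[0,4) x cols[0,16) = 4x16
Op 3 fold_right: fold axis v@8; visible region now rows[0,4) x cols[8,16) = 4x8
Op 4 fold_right: fold axis v@12; visible region now rows[0,4) x cols[12,16) = 4x4
Op 5 cut(2, 1): punch at orig (2,13); cuts so far [(2, 13)]; region rows[0,4) x cols[12,16) = 4x4
Op 6 cut(0, 1): punch at orig (0,13); cuts so far [(0, 13), (2, 13)]; region rows[0,4) x cols[12,16) = 4x4
Op 7 cut(3, 2): punch at orig (3,14); cuts so far [(0, 13), (2, 13), (3, 14)]; region rows[0,4) x cols[12,16) = 4x4
Unfold 1 (reflect across v@12): 6 holes -> [(0, 10), (0, 13), (2, 10), (2, 13), (3, 9), (3, 14)]
Unfold 2 (reflect across v@8): 12 holes -> [(0, 2), (0, 5), (0, 10), (0, 13), (2, 2), (2, 5), (2, 10), (2, 13), (3, 1), (3, 6), (3, 9), (3, 14)]
Unfold 3 (reflect across h@4): 24 holes -> [(0, 2), (0, 5), (0, 10), (0, 13), (2, 2), (2, 5), (2, 10), (2, 13), (3, 1), (3, 6), (3, 9), (3, 14), (4, 1), (4, 6), (4, 9), (4, 14), (5, 2), (5, 5), (5, 10), (5, 13), (7, 2), (7, 5), (7, 10), (7, 13)]
Unfold 4 (reflect across h@8): 48 holes -> [(0, 2), (0, 5), (0, 10), (0, 13), (2, 2), (2, 5), (2, 10), (2, 13), (3, 1), (3, 6), (3, 9), (3, 14), (4, 1), (4, 6), (4, 9), (4, 14), (5, 2), (5, 5), (5, 10), (5, 13), (7, 2), (7, 5), (7, 10), (7, 13), (8, 2), (8, 5), (8, 10), (8, 13), (10, 2), (10, 5), (10, 10), (10, 13), (11, 1), (11, 6), (11, 9), (11, 14), (12, 1), (12, 6), (12, 9), (12, 14), (13, 2), (13, 5), (13, 10), (13, 13), (15, 2), (15, 5), (15, 10), (15, 13)]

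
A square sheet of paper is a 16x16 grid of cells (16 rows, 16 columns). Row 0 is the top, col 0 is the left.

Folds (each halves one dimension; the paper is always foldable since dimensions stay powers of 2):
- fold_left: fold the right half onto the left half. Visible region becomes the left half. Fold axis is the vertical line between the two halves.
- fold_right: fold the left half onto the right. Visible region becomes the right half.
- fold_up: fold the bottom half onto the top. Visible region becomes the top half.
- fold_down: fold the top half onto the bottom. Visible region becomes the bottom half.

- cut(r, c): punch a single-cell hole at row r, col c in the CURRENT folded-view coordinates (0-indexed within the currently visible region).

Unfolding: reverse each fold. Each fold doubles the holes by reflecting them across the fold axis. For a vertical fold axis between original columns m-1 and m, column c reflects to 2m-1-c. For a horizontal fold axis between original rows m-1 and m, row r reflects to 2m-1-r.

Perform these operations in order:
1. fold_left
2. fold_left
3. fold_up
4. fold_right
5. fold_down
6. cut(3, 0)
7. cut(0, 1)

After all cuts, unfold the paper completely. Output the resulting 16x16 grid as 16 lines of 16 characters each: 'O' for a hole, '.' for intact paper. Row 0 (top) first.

Op 1 fold_left: fold axis v@8; visible region now rows[0,16) x cols[0,8) = 16x8
Op 2 fold_left: fold axis v@4; visible region now rows[0,16) x cols[0,4) = 16x4
Op 3 fold_up: fold axis h@8; visible region now rows[0,8) x cols[0,4) = 8x4
Op 4 fold_right: fold axis v@2; visible region now rows[0,8) x cols[2,4) = 8x2
Op 5 fold_down: fold axis h@4; visible region now rows[4,8) x cols[2,4) = 4x2
Op 6 cut(3, 0): punch at orig (7,2); cuts so far [(7, 2)]; region rows[4,8) x cols[2,4) = 4x2
Op 7 cut(0, 1): punch at orig (4,3); cuts so far [(4, 3), (7, 2)]; region rows[4,8) x cols[2,4) = 4x2
Unfold 1 (reflect across h@4): 4 holes -> [(0, 2), (3, 3), (4, 3), (7, 2)]
Unfold 2 (reflect across v@2): 8 holes -> [(0, 1), (0, 2), (3, 0), (3, 3), (4, 0), (4, 3), (7, 1), (7, 2)]
Unfold 3 (reflect across h@8): 16 holes -> [(0, 1), (0, 2), (3, 0), (3, 3), (4, 0), (4, 3), (7, 1), (7, 2), (8, 1), (8, 2), (11, 0), (11, 3), (12, 0), (12, 3), (15, 1), (15, 2)]
Unfold 4 (reflect across v@4): 32 holes -> [(0, 1), (0, 2), (0, 5), (0, 6), (3, 0), (3, 3), (3, 4), (3, 7), (4, 0), (4, 3), (4, 4), (4, 7), (7, 1), (7, 2), (7, 5), (7, 6), (8, 1), (8, 2), (8, 5), (8, 6), (11, 0), (11, 3), (11, 4), (11, 7), (12, 0), (12, 3), (12, 4), (12, 7), (15, 1), (15, 2), (15, 5), (15, 6)]
Unfold 5 (reflect across v@8): 64 holes -> [(0, 1), (0, 2), (0, 5), (0, 6), (0, 9), (0, 10), (0, 13), (0, 14), (3, 0), (3, 3), (3, 4), (3, 7), (3, 8), (3, 11), (3, 12), (3, 15), (4, 0), (4, 3), (4, 4), (4, 7), (4, 8), (4, 11), (4, 12), (4, 15), (7, 1), (7, 2), (7, 5), (7, 6), (7, 9), (7, 10), (7, 13), (7, 14), (8, 1), (8, 2), (8, 5), (8, 6), (8, 9), (8, 10), (8, 13), (8, 14), (11, 0), (11, 3), (11, 4), (11, 7), (11, 8), (11, 11), (11, 12), (11, 15), (12, 0), (12, 3), (12, 4), (12, 7), (12, 8), (12, 11), (12, 12), (12, 15), (15, 1), (15, 2), (15, 5), (15, 6), (15, 9), (15, 10), (15, 13), (15, 14)]

Answer: .OO..OO..OO..OO.
................
................
O..OO..OO..OO..O
O..OO..OO..OO..O
................
................
.OO..OO..OO..OO.
.OO..OO..OO..OO.
................
................
O..OO..OO..OO..O
O..OO..OO..OO..O
................
................
.OO..OO..OO..OO.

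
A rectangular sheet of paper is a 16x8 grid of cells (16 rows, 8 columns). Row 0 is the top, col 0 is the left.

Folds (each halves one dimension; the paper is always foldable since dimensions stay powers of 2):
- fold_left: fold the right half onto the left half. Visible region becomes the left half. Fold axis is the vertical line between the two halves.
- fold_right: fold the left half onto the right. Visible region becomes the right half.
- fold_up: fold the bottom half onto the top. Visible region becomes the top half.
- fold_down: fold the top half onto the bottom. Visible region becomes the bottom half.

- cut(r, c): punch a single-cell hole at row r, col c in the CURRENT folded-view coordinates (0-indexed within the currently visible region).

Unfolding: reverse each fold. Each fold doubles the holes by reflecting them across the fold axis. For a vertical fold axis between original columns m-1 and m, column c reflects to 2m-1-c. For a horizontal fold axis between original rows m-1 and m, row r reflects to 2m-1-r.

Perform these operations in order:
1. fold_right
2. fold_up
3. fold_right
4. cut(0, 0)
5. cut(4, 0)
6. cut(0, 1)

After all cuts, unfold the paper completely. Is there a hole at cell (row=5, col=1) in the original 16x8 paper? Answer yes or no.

Op 1 fold_right: fold axis v@4; visible region now rows[0,16) x cols[4,8) = 16x4
Op 2 fold_up: fold axis h@8; visible region now rows[0,8) x cols[4,8) = 8x4
Op 3 fold_right: fold axis v@6; visible region now rows[0,8) x cols[6,8) = 8x2
Op 4 cut(0, 0): punch at orig (0,6); cuts so far [(0, 6)]; region rows[0,8) x cols[6,8) = 8x2
Op 5 cut(4, 0): punch at orig (4,6); cuts so far [(0, 6), (4, 6)]; region rows[0,8) x cols[6,8) = 8x2
Op 6 cut(0, 1): punch at orig (0,7); cuts so far [(0, 6), (0, 7), (4, 6)]; region rows[0,8) x cols[6,8) = 8x2
Unfold 1 (reflect across v@6): 6 holes -> [(0, 4), (0, 5), (0, 6), (0, 7), (4, 5), (4, 6)]
Unfold 2 (reflect across h@8): 12 holes -> [(0, 4), (0, 5), (0, 6), (0, 7), (4, 5), (4, 6), (11, 5), (11, 6), (15, 4), (15, 5), (15, 6), (15, 7)]
Unfold 3 (reflect across v@4): 24 holes -> [(0, 0), (0, 1), (0, 2), (0, 3), (0, 4), (0, 5), (0, 6), (0, 7), (4, 1), (4, 2), (4, 5), (4, 6), (11, 1), (11, 2), (11, 5), (11, 6), (15, 0), (15, 1), (15, 2), (15, 3), (15, 4), (15, 5), (15, 6), (15, 7)]
Holes: [(0, 0), (0, 1), (0, 2), (0, 3), (0, 4), (0, 5), (0, 6), (0, 7), (4, 1), (4, 2), (4, 5), (4, 6), (11, 1), (11, 2), (11, 5), (11, 6), (15, 0), (15, 1), (15, 2), (15, 3), (15, 4), (15, 5), (15, 6), (15, 7)]

Answer: no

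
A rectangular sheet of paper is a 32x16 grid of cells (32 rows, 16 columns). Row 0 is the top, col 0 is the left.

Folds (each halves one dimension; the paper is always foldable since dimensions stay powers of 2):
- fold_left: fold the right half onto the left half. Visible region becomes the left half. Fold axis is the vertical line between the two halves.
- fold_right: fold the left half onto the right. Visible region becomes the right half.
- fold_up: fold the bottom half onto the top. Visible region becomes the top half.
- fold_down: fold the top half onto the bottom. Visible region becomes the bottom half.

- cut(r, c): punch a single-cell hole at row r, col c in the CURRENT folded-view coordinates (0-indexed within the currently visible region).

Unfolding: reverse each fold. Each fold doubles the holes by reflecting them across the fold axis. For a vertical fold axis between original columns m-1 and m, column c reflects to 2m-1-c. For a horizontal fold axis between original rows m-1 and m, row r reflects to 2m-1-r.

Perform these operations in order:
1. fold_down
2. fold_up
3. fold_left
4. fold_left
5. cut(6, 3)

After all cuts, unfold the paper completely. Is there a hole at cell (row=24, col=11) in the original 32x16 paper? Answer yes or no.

Answer: no

Derivation:
Op 1 fold_down: fold axis h@16; visible region now rows[16,32) x cols[0,16) = 16x16
Op 2 fold_up: fold axis h@24; visible region now rows[16,24) x cols[0,16) = 8x16
Op 3 fold_left: fold axis v@8; visible region now rows[16,24) x cols[0,8) = 8x8
Op 4 fold_left: fold axis v@4; visible region now rows[16,24) x cols[0,4) = 8x4
Op 5 cut(6, 3): punch at orig (22,3); cuts so far [(22, 3)]; region rows[16,24) x cols[0,4) = 8x4
Unfold 1 (reflect across v@4): 2 holes -> [(22, 3), (22, 4)]
Unfold 2 (reflect across v@8): 4 holes -> [(22, 3), (22, 4), (22, 11), (22, 12)]
Unfold 3 (reflect across h@24): 8 holes -> [(22, 3), (22, 4), (22, 11), (22, 12), (25, 3), (25, 4), (25, 11), (25, 12)]
Unfold 4 (reflect across h@16): 16 holes -> [(6, 3), (6, 4), (6, 11), (6, 12), (9, 3), (9, 4), (9, 11), (9, 12), (22, 3), (22, 4), (22, 11), (22, 12), (25, 3), (25, 4), (25, 11), (25, 12)]
Holes: [(6, 3), (6, 4), (6, 11), (6, 12), (9, 3), (9, 4), (9, 11), (9, 12), (22, 3), (22, 4), (22, 11), (22, 12), (25, 3), (25, 4), (25, 11), (25, 12)]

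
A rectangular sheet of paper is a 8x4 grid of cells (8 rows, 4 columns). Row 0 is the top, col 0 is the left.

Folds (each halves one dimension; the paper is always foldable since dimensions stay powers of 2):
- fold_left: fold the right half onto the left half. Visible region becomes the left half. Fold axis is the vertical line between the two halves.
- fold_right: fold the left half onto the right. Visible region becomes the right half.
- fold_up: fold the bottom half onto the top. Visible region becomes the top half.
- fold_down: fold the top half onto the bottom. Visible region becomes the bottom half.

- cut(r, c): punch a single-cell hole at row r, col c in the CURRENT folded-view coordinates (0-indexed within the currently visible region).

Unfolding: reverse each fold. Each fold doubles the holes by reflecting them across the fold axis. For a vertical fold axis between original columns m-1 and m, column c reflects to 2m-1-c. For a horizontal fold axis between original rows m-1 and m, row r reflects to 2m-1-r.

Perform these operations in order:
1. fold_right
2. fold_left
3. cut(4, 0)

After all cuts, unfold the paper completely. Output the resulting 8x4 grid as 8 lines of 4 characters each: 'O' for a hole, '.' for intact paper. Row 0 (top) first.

Answer: ....
....
....
....
OOOO
....
....
....

Derivation:
Op 1 fold_right: fold axis v@2; visible region now rows[0,8) x cols[2,4) = 8x2
Op 2 fold_left: fold axis v@3; visible region now rows[0,8) x cols[2,3) = 8x1
Op 3 cut(4, 0): punch at orig (4,2); cuts so far [(4, 2)]; region rows[0,8) x cols[2,3) = 8x1
Unfold 1 (reflect across v@3): 2 holes -> [(4, 2), (4, 3)]
Unfold 2 (reflect across v@2): 4 holes -> [(4, 0), (4, 1), (4, 2), (4, 3)]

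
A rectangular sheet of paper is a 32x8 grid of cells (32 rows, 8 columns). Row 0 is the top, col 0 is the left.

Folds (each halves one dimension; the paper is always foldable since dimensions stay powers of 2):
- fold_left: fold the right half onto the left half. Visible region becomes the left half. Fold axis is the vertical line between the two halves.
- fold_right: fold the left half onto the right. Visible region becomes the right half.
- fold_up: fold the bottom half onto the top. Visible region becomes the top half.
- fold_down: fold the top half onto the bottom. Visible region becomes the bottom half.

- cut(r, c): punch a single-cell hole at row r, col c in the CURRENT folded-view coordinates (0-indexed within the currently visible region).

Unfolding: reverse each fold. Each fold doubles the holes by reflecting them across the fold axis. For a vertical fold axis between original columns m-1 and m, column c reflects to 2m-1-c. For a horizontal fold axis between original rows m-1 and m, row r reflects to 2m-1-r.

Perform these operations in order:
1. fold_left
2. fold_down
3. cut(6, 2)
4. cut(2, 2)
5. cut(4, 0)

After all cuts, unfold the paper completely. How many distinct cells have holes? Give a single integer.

Answer: 12

Derivation:
Op 1 fold_left: fold axis v@4; visible region now rows[0,32) x cols[0,4) = 32x4
Op 2 fold_down: fold axis h@16; visible region now rows[16,32) x cols[0,4) = 16x4
Op 3 cut(6, 2): punch at orig (22,2); cuts so far [(22, 2)]; region rows[16,32) x cols[0,4) = 16x4
Op 4 cut(2, 2): punch at orig (18,2); cuts so far [(18, 2), (22, 2)]; region rows[16,32) x cols[0,4) = 16x4
Op 5 cut(4, 0): punch at orig (20,0); cuts so far [(18, 2), (20, 0), (22, 2)]; region rows[16,32) x cols[0,4) = 16x4
Unfold 1 (reflect across h@16): 6 holes -> [(9, 2), (11, 0), (13, 2), (18, 2), (20, 0), (22, 2)]
Unfold 2 (reflect across v@4): 12 holes -> [(9, 2), (9, 5), (11, 0), (11, 7), (13, 2), (13, 5), (18, 2), (18, 5), (20, 0), (20, 7), (22, 2), (22, 5)]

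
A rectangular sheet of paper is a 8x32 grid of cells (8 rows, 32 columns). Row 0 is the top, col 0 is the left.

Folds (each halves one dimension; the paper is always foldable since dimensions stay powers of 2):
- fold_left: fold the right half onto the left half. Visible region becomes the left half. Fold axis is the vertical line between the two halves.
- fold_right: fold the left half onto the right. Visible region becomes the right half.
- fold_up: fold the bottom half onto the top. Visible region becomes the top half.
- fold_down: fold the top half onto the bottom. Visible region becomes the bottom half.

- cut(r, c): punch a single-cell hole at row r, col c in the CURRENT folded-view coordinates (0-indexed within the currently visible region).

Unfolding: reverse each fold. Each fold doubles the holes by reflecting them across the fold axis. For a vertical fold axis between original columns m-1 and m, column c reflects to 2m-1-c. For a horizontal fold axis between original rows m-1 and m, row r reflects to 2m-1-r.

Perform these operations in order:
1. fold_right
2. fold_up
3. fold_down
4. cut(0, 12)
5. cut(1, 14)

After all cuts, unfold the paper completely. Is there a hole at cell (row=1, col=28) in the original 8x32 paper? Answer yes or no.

Op 1 fold_right: fold axis v@16; visible region now rows[0,8) x cols[16,32) = 8x16
Op 2 fold_up: fold axis h@4; visible region now rows[0,4) x cols[16,32) = 4x16
Op 3 fold_down: fold axis h@2; visible region now rows[2,4) x cols[16,32) = 2x16
Op 4 cut(0, 12): punch at orig (2,28); cuts so far [(2, 28)]; region rows[2,4) x cols[16,32) = 2x16
Op 5 cut(1, 14): punch at orig (3,30); cuts so far [(2, 28), (3, 30)]; region rows[2,4) x cols[16,32) = 2x16
Unfold 1 (reflect across h@2): 4 holes -> [(0, 30), (1, 28), (2, 28), (3, 30)]
Unfold 2 (reflect across h@4): 8 holes -> [(0, 30), (1, 28), (2, 28), (3, 30), (4, 30), (5, 28), (6, 28), (7, 30)]
Unfold 3 (reflect across v@16): 16 holes -> [(0, 1), (0, 30), (1, 3), (1, 28), (2, 3), (2, 28), (3, 1), (3, 30), (4, 1), (4, 30), (5, 3), (5, 28), (6, 3), (6, 28), (7, 1), (7, 30)]
Holes: [(0, 1), (0, 30), (1, 3), (1, 28), (2, 3), (2, 28), (3, 1), (3, 30), (4, 1), (4, 30), (5, 3), (5, 28), (6, 3), (6, 28), (7, 1), (7, 30)]

Answer: yes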